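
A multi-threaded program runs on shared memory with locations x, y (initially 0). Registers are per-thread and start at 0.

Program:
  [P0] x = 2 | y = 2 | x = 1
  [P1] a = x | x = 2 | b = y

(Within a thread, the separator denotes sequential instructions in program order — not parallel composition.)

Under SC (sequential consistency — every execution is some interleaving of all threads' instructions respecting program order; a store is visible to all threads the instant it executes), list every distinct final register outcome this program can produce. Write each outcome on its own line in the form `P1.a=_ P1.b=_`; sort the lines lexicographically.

outcome vector order: (P1.a,P1.b)
|SC outcomes| = 5

P1.a=0 P1.b=0
P1.a=0 P1.b=2
P1.a=1 P1.b=2
P1.a=2 P1.b=0
P1.a=2 P1.b=2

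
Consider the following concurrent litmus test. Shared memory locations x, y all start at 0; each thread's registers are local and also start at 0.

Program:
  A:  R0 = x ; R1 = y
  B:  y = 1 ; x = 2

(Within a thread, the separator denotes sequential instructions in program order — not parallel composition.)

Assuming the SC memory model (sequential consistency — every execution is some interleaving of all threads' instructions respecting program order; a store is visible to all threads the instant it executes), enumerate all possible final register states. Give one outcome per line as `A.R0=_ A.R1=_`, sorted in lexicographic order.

A.R0=0 A.R1=0
A.R0=0 A.R1=1
A.R0=2 A.R1=1

outcome vector order: (A.R0,A.R1)
|SC outcomes| = 3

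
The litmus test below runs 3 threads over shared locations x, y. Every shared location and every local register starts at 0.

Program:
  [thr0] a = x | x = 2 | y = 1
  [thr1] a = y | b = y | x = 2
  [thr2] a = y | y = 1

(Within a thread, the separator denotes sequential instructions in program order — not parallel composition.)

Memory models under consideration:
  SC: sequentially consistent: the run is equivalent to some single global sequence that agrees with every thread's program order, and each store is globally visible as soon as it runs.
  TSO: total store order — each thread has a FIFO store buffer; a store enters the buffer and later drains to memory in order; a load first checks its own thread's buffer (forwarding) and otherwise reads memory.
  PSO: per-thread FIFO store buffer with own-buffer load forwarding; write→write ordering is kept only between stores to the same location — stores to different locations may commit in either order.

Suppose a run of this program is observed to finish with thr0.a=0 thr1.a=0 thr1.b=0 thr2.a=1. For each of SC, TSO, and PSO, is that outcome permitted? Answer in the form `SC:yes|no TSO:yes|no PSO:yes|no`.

SC:yes TSO:yes PSO:yes

outcome vector order: (thr0.a,thr1.a,thr1.b,thr2.a)
under SC → (0,0,0,0) (0,0,0,1) (0,0,1,0) (0,0,1,1) (0,1,1,0) (0,1,1,1) (2,0,0,0) (2,0,0,1) (2,0,1,0) (2,1,1,0)
under TSO → (0,0,0,0) (0,0,0,1) (0,0,1,0) (0,0,1,1) (0,1,1,0) (0,1,1,1) (2,0,0,0) (2,0,0,1) (2,0,1,0) (2,1,1,0)
under PSO → (0,0,0,0) (0,0,0,1) (0,0,1,0) (0,0,1,1) (0,1,1,0) (0,1,1,1) (2,0,0,0) (2,0,0,1) (2,0,1,0) (2,1,1,0)
target (0,0,0,1) ∈ {SC,TSO,PSO}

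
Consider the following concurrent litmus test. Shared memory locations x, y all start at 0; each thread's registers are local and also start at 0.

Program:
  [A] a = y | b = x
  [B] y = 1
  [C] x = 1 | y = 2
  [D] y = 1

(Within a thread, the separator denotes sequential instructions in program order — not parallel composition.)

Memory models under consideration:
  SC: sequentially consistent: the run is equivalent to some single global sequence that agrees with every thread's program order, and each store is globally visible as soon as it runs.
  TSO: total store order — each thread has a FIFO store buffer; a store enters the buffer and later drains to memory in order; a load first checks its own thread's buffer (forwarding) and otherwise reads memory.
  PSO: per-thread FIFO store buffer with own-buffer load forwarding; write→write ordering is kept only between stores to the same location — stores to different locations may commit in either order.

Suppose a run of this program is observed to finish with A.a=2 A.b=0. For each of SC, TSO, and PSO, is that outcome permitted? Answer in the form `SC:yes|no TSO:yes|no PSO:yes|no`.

outcome vector order: (A.a,A.b)
[SC] allowed = {0/0; 0/1; 1/0; 1/1; 2/1}
[TSO] allowed = {0/0; 0/1; 1/0; 1/1; 2/1}
[PSO] allowed = {0/0; 0/1; 1/0; 1/1; 2/0; 2/1}
target 2/0 ∈ {PSO}

SC:no TSO:no PSO:yes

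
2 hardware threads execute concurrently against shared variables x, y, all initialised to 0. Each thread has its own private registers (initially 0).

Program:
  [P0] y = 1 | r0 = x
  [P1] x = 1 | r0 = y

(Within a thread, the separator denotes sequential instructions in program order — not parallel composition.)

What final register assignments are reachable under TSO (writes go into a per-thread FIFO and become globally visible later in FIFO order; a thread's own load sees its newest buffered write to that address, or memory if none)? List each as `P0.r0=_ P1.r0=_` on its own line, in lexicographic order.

P0.r0=0 P1.r0=0
P0.r0=0 P1.r0=1
P0.r0=1 P1.r0=0
P0.r0=1 P1.r0=1

outcome vector order: (P0.r0,P1.r0)
|TSO outcomes| = 4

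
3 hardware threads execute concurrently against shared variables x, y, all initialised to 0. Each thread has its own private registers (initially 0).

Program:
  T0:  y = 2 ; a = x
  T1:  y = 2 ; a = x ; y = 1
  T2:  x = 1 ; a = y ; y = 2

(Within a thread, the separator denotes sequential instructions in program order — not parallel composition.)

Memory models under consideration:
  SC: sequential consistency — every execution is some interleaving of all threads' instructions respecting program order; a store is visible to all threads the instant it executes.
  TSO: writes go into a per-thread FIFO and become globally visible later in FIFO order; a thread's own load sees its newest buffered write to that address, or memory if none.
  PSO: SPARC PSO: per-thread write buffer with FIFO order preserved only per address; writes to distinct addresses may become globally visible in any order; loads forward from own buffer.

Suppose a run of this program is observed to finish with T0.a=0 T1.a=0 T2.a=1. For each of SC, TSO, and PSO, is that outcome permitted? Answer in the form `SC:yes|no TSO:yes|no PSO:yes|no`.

SC:yes TSO:yes PSO:yes

outcome vector order: (T0.a,T1.a,T2.a)
SC: 9 outcomes — {(0,0,1) (0,0,2) (0,1,1) (0,1,2) (1,0,1) (1,0,2) (1,1,0) (1,1,1) (1,1,2)}
TSO: 12 outcomes — {(0,0,0) (0,0,1) (0,0,2) (0,1,0) (0,1,1) (0,1,2) (1,0,0) (1,0,1) (1,0,2) (1,1,0) (1,1,1) (1,1,2)}
PSO: 12 outcomes — {(0,0,0) (0,0,1) (0,0,2) (0,1,0) (0,1,1) (0,1,2) (1,0,0) (1,0,1) (1,0,2) (1,1,0) (1,1,1) (1,1,2)}
target (0,0,1) ∈ {SC,TSO,PSO}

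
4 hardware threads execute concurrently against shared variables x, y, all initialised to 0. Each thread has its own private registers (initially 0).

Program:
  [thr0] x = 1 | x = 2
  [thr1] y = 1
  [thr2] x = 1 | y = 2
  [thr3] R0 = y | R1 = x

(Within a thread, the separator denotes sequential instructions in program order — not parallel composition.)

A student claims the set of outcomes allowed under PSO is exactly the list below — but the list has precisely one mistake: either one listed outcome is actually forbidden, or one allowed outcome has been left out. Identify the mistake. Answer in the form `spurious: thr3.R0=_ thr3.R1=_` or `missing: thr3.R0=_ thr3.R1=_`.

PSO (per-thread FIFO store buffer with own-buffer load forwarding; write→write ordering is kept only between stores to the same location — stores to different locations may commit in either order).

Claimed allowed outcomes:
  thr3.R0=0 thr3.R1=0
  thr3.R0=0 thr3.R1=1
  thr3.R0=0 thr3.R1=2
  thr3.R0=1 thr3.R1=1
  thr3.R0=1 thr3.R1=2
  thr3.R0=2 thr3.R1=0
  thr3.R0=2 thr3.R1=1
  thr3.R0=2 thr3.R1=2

missing: thr3.R0=1 thr3.R1=0

outcome vector order: (thr3.R0,thr3.R1)
[PSO] allowed = {00, 01, 02, 10, 11, 12, 20, 21, 22}
PSO∖claimed = {10}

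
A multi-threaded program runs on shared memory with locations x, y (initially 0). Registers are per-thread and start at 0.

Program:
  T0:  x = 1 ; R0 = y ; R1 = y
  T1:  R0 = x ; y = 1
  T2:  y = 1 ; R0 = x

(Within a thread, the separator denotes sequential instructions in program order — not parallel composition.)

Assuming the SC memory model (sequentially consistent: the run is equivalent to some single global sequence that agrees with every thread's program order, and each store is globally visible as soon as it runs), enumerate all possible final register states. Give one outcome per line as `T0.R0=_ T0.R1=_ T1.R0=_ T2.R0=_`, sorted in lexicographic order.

T0.R0=0 T0.R1=0 T1.R0=0 T2.R0=1
T0.R0=0 T0.R1=0 T1.R0=1 T2.R0=1
T0.R0=0 T0.R1=1 T1.R0=0 T2.R0=1
T0.R0=0 T0.R1=1 T1.R0=1 T2.R0=1
T0.R0=1 T0.R1=1 T1.R0=0 T2.R0=0
T0.R0=1 T0.R1=1 T1.R0=0 T2.R0=1
T0.R0=1 T0.R1=1 T1.R0=1 T2.R0=0
T0.R0=1 T0.R1=1 T1.R0=1 T2.R0=1

outcome vector order: (T0.R0,T0.R1,T1.R0,T2.R0)
|SC outcomes| = 8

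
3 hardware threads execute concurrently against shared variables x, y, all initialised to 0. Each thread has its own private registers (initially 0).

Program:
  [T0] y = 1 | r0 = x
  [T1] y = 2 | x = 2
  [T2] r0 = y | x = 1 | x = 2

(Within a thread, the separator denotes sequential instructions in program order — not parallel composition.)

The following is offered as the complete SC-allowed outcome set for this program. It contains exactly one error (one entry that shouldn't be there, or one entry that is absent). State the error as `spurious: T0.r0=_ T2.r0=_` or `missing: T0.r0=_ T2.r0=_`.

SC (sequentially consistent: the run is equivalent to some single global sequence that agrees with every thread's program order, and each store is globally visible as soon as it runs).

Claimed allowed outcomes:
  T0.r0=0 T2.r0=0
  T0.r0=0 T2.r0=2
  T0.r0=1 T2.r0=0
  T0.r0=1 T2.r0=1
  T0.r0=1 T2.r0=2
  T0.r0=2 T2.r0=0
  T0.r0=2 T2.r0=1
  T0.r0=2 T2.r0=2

missing: T0.r0=0 T2.r0=1

outcome vector order: (T0.r0,T2.r0)
under SC → 0/0; 0/1; 0/2; 1/0; 1/1; 1/2; 2/0; 2/1; 2/2
SC∖claimed = {0/1}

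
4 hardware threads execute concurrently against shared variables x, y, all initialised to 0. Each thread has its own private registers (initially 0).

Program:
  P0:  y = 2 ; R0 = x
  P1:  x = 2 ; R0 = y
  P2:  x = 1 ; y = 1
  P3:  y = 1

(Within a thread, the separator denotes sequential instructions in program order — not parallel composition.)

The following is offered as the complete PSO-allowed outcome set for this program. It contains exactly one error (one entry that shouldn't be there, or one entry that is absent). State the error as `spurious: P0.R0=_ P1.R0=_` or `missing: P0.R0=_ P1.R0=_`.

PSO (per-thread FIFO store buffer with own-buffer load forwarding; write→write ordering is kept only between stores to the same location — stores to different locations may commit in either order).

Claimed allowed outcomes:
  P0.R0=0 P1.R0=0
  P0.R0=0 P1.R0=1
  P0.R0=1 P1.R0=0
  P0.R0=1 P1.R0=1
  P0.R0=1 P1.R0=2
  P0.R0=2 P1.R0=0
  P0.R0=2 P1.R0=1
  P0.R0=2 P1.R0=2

missing: P0.R0=0 P1.R0=2

outcome vector order: (P0.R0,P1.R0)
under PSO → 00; 01; 02; 10; 11; 12; 20; 21; 22
PSO∖claimed = {02}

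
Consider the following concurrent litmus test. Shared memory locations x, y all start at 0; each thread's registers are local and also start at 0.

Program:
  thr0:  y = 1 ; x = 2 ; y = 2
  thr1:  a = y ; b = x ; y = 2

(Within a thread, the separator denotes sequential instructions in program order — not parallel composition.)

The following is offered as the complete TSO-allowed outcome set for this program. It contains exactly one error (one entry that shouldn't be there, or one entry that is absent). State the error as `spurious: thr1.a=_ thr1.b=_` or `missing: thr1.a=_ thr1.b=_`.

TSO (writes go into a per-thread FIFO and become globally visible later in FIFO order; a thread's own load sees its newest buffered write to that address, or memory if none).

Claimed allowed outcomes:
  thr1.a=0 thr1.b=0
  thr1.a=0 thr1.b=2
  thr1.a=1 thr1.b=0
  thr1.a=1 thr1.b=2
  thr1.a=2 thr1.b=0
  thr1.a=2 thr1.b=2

outcome vector order: (thr1.a,thr1.b)
[TSO] allowed = {00; 02; 10; 12; 22}
claimed∖TSO = {20}

spurious: thr1.a=2 thr1.b=0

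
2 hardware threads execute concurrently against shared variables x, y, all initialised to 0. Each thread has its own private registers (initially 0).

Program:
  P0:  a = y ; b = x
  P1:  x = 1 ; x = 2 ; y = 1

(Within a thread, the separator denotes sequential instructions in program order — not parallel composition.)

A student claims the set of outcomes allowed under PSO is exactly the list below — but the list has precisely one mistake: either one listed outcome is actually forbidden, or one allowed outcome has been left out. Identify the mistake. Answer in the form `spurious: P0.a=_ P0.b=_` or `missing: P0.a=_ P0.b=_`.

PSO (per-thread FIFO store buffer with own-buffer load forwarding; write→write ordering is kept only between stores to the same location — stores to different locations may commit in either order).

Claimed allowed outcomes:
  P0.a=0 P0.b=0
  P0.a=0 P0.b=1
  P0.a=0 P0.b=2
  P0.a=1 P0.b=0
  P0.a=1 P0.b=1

outcome vector order: (P0.a,P0.b)
PSO: 6 outcomes — {(0,0), (0,1), (0,2), (1,0), (1,1), (1,2)}
PSO∖claimed = {(1,2)}

missing: P0.a=1 P0.b=2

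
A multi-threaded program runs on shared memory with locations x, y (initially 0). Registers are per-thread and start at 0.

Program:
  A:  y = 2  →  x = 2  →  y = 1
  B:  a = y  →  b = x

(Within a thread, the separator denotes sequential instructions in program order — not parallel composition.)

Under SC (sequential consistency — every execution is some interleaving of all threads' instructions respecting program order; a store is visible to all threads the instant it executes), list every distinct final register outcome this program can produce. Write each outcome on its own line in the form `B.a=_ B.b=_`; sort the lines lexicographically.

B.a=0 B.b=0
B.a=0 B.b=2
B.a=1 B.b=2
B.a=2 B.b=0
B.a=2 B.b=2

outcome vector order: (B.a,B.b)
|SC outcomes| = 5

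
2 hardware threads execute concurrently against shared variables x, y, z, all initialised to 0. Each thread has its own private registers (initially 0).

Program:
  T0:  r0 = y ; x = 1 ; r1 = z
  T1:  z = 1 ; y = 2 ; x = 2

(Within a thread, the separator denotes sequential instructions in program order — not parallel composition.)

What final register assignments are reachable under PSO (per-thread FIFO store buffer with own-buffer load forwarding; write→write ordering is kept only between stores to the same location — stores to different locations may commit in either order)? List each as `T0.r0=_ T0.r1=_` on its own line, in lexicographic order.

T0.r0=0 T0.r1=0
T0.r0=0 T0.r1=1
T0.r0=2 T0.r1=0
T0.r0=2 T0.r1=1

outcome vector order: (T0.r0,T0.r1)
|PSO outcomes| = 4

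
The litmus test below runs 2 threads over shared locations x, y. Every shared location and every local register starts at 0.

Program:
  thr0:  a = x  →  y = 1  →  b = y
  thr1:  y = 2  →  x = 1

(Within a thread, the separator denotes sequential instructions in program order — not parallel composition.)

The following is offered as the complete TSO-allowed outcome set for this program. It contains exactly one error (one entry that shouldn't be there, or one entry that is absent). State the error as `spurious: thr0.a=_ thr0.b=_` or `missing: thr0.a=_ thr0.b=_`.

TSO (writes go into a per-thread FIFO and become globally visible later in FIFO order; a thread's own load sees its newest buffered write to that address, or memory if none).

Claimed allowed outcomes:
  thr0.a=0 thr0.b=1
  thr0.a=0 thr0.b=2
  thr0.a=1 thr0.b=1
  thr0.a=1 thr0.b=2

spurious: thr0.a=1 thr0.b=2

outcome vector order: (thr0.a,thr0.b)
TSO (3): 0/1; 0/2; 1/1
claimed∖TSO = {1/2}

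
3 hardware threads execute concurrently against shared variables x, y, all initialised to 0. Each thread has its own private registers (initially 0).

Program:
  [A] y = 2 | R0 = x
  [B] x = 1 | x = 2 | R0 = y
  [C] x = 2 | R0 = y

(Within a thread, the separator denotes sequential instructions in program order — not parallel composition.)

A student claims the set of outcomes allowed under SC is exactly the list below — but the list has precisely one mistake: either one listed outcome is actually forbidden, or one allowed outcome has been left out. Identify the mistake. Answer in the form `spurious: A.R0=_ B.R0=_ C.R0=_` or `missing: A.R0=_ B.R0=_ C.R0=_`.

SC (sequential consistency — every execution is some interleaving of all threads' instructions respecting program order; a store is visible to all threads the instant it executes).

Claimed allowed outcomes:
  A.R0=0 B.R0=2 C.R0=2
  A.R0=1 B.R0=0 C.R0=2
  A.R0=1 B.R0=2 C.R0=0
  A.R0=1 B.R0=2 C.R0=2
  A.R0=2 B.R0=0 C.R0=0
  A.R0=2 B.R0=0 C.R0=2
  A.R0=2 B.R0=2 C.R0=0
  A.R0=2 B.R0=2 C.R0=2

spurious: A.R0=1 B.R0=0 C.R0=2

outcome vector order: (A.R0,B.R0,C.R0)
SC: 7 outcomes — {022 120 122 200 202 220 222}
claimed∖SC = {102}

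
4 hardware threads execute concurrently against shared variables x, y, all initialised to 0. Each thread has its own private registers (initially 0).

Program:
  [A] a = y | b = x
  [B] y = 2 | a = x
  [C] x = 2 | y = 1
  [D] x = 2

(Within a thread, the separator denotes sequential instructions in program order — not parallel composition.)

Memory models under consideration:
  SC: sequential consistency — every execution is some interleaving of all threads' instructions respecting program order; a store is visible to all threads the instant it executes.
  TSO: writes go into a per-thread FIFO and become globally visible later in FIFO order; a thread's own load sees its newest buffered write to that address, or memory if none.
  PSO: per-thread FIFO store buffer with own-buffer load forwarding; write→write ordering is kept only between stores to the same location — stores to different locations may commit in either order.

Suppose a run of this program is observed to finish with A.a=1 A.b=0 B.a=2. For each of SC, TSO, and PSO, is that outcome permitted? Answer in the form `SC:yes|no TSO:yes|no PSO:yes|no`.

outcome vector order: (A.a,A.b,B.a)
SC (10): 000 002 020 022 120 122 200 202 220 222
TSO (10): 000 002 020 022 120 122 200 202 220 222
PSO (12): 000 002 020 022 100 102 120 122 200 202 220 222
target 102 ∈ {PSO}

SC:no TSO:no PSO:yes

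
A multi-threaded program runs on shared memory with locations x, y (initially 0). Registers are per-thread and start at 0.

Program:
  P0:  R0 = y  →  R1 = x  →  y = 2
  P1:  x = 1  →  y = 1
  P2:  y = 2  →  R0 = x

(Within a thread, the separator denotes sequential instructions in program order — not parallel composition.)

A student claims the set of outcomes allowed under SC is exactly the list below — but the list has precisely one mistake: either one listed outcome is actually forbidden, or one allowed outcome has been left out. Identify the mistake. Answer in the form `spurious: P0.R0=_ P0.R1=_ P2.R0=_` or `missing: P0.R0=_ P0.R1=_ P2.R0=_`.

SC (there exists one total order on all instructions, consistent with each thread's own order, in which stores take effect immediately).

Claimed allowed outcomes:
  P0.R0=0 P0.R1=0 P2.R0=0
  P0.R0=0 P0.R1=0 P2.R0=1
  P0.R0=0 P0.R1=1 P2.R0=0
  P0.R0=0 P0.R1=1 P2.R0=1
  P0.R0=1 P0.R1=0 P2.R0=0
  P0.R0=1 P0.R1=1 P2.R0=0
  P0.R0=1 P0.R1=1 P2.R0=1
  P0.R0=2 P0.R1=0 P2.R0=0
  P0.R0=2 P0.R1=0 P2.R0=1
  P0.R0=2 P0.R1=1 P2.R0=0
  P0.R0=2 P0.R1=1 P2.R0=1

outcome vector order: (P0.R0,P0.R1,P2.R0)
under SC → (0,0,0) (0,0,1) (0,1,0) (0,1,1) (1,1,0) (1,1,1) (2,0,0) (2,0,1) (2,1,0) (2,1,1)
claimed∖SC = {(1,0,0)}

spurious: P0.R0=1 P0.R1=0 P2.R0=0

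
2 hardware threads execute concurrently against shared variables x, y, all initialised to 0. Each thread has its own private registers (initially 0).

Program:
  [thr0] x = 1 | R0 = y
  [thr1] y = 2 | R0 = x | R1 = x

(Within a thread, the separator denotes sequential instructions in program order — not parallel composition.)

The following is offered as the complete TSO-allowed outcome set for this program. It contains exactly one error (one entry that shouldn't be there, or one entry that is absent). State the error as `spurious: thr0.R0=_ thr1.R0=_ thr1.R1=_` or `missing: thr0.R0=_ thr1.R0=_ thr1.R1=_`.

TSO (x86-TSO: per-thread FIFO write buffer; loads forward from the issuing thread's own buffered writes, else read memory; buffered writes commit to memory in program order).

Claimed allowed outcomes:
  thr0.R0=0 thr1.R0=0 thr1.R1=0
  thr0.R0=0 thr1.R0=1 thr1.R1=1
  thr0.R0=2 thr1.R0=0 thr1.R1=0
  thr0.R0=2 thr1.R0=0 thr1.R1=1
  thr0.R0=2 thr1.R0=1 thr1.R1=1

missing: thr0.R0=0 thr1.R0=0 thr1.R1=1

outcome vector order: (thr0.R0,thr1.R0,thr1.R1)
TSO: 6 outcomes — {<0 0 0> <0 0 1> <0 1 1> <2 0 0> <2 0 1> <2 1 1>}
TSO∖claimed = {<0 0 1>}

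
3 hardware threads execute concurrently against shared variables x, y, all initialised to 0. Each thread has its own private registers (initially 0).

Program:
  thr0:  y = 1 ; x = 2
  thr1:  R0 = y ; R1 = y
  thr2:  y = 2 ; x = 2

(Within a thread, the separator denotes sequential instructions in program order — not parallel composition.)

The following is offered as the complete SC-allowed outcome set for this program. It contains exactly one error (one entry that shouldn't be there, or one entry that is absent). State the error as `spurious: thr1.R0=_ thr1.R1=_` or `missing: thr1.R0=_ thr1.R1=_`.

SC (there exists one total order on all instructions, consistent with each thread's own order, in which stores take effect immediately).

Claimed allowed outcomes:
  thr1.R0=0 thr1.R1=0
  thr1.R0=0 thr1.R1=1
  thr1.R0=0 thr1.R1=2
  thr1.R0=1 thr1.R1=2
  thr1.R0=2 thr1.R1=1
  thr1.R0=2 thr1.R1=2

missing: thr1.R0=1 thr1.R1=1

outcome vector order: (thr1.R0,thr1.R1)
SC (7): <0 0>, <0 1>, <0 2>, <1 1>, <1 2>, <2 1>, <2 2>
SC∖claimed = {<1 1>}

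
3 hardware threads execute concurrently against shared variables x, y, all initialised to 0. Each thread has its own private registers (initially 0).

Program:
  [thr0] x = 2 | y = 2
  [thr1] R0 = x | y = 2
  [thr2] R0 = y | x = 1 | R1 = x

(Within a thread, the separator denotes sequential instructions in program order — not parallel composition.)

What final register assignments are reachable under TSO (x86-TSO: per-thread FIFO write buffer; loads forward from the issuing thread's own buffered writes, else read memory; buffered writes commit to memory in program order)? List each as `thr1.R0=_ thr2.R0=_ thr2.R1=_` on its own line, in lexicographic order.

thr1.R0=0 thr2.R0=0 thr2.R1=1
thr1.R0=0 thr2.R0=0 thr2.R1=2
thr1.R0=0 thr2.R0=2 thr2.R1=1
thr1.R0=0 thr2.R0=2 thr2.R1=2
thr1.R0=1 thr2.R0=0 thr2.R1=1
thr1.R0=1 thr2.R0=0 thr2.R1=2
thr1.R0=1 thr2.R0=2 thr2.R1=1
thr1.R0=2 thr2.R0=0 thr2.R1=1
thr1.R0=2 thr2.R0=0 thr2.R1=2
thr1.R0=2 thr2.R0=2 thr2.R1=1

outcome vector order: (thr1.R0,thr2.R0,thr2.R1)
|TSO outcomes| = 10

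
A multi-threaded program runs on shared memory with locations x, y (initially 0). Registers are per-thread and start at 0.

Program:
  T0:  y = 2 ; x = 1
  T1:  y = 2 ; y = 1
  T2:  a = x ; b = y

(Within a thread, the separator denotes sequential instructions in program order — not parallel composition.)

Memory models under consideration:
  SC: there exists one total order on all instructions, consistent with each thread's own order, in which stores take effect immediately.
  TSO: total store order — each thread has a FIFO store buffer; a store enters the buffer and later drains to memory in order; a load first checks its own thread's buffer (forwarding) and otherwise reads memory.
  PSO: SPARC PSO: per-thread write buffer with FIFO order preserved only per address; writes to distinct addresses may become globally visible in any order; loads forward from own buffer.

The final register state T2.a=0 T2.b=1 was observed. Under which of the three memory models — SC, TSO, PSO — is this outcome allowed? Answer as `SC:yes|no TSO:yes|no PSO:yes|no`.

SC:yes TSO:yes PSO:yes

outcome vector order: (T2.a,T2.b)
under SC → (0,0) (0,1) (0,2) (1,1) (1,2)
under TSO → (0,0) (0,1) (0,2) (1,1) (1,2)
under PSO → (0,0) (0,1) (0,2) (1,0) (1,1) (1,2)
target (0,1) ∈ {SC,TSO,PSO}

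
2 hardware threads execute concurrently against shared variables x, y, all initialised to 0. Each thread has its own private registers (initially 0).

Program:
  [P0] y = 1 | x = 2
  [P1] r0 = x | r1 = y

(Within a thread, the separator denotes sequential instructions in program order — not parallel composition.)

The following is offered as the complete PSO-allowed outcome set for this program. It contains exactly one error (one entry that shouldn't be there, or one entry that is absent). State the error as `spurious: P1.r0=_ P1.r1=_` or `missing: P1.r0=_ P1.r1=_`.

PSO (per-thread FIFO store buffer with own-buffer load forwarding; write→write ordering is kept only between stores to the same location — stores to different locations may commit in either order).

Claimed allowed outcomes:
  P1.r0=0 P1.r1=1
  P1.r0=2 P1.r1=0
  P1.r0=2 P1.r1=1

missing: P1.r0=0 P1.r1=0

outcome vector order: (P1.r0,P1.r1)
[PSO] allowed = {<0 0> <0 1> <2 0> <2 1>}
PSO∖claimed = {<0 0>}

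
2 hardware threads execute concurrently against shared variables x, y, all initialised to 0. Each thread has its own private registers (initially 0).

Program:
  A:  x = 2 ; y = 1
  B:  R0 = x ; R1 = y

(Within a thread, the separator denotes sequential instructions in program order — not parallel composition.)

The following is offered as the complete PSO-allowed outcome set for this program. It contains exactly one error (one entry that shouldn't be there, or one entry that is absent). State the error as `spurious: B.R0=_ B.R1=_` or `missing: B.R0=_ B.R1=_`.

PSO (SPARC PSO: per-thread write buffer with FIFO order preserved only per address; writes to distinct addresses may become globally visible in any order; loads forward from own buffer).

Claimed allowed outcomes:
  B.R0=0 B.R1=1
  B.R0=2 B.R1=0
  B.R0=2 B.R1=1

missing: B.R0=0 B.R1=0

outcome vector order: (B.R0,B.R1)
under PSO → (0,0); (0,1); (2,0); (2,1)
PSO∖claimed = {(0,0)}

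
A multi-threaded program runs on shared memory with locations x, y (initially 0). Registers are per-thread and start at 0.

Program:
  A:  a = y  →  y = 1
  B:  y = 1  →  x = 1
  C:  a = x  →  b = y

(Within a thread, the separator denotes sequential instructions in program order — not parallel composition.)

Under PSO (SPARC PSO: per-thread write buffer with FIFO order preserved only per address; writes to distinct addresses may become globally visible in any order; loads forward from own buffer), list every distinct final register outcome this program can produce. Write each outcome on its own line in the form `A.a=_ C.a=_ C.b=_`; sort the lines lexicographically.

outcome vector order: (A.a,C.a,C.b)
|PSO outcomes| = 8

A.a=0 C.a=0 C.b=0
A.a=0 C.a=0 C.b=1
A.a=0 C.a=1 C.b=0
A.a=0 C.a=1 C.b=1
A.a=1 C.a=0 C.b=0
A.a=1 C.a=0 C.b=1
A.a=1 C.a=1 C.b=0
A.a=1 C.a=1 C.b=1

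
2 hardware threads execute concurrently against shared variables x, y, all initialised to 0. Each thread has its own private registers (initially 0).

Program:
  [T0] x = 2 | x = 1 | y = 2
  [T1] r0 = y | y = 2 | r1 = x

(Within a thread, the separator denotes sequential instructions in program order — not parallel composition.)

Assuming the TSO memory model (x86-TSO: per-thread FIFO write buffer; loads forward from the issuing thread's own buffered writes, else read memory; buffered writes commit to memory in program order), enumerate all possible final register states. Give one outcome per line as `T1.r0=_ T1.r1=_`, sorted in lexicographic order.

outcome vector order: (T1.r0,T1.r1)
|TSO outcomes| = 4

T1.r0=0 T1.r1=0
T1.r0=0 T1.r1=1
T1.r0=0 T1.r1=2
T1.r0=2 T1.r1=1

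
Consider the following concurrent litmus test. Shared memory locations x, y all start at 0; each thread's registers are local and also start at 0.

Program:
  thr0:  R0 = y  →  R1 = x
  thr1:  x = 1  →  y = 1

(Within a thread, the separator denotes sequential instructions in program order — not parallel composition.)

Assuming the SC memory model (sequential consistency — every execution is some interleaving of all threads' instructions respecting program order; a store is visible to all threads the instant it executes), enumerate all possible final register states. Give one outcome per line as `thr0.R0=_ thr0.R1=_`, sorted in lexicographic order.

outcome vector order: (thr0.R0,thr0.R1)
|SC outcomes| = 3

thr0.R0=0 thr0.R1=0
thr0.R0=0 thr0.R1=1
thr0.R0=1 thr0.R1=1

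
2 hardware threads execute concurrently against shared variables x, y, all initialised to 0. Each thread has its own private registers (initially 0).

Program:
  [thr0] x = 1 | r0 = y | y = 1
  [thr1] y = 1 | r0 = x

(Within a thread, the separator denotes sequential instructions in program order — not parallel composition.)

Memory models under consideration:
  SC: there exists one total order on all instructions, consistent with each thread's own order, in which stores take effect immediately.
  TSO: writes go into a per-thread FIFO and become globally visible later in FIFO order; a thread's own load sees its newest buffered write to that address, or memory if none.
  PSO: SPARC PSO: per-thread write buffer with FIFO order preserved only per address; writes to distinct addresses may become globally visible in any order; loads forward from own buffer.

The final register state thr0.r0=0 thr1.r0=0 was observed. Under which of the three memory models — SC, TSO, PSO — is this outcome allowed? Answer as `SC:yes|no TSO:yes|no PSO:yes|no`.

outcome vector order: (thr0.r0,thr1.r0)
under SC → 0/1; 1/0; 1/1
under TSO → 0/0; 0/1; 1/0; 1/1
under PSO → 0/0; 0/1; 1/0; 1/1
target 0/0 ∈ {TSO,PSO}

SC:no TSO:yes PSO:yes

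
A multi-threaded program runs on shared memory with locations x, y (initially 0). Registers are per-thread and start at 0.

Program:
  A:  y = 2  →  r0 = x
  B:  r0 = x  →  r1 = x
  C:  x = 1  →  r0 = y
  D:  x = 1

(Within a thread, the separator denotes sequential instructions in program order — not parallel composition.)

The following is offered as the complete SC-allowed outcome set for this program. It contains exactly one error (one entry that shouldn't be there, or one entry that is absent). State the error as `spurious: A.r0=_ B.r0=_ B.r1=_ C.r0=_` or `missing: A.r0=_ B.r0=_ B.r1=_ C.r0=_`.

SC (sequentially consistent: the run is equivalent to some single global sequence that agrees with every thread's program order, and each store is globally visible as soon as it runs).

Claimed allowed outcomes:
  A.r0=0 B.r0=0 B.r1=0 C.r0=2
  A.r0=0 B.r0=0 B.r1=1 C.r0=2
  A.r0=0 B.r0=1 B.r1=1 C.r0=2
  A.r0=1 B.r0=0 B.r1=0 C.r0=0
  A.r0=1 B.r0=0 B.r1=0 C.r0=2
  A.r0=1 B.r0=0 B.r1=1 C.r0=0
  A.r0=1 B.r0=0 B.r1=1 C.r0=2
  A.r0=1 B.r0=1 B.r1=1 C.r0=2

missing: A.r0=1 B.r0=1 B.r1=1 C.r0=0

outcome vector order: (A.r0,B.r0,B.r1,C.r0)
SC (9): 0002; 0012; 0112; 1000; 1002; 1010; 1012; 1110; 1112
SC∖claimed = {1110}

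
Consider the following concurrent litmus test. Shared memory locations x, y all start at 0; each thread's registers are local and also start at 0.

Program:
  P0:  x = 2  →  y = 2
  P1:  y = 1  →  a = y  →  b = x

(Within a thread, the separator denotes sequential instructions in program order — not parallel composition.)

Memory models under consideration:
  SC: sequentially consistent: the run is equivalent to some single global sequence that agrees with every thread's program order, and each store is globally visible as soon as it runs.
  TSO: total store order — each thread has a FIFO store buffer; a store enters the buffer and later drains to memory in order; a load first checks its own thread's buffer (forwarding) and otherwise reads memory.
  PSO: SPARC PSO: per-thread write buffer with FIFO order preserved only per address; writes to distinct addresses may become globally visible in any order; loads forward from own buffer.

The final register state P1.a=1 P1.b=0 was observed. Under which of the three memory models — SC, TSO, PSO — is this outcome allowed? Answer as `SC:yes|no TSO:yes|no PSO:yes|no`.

outcome vector order: (P1.a,P1.b)
SC (3): 1/0, 1/2, 2/2
TSO (3): 1/0, 1/2, 2/2
PSO (4): 1/0, 1/2, 2/0, 2/2
target 1/0 ∈ {SC,TSO,PSO}

SC:yes TSO:yes PSO:yes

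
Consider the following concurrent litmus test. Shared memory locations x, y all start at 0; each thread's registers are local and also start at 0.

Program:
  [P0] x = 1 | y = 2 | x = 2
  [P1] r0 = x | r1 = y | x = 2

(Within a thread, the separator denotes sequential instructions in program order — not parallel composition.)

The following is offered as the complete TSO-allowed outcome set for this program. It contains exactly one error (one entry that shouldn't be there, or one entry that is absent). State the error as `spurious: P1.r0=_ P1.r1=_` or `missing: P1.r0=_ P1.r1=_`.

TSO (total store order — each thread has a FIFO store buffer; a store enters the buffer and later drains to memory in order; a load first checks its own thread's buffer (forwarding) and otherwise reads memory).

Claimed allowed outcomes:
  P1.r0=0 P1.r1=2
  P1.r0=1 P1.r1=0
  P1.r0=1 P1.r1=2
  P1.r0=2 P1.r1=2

missing: P1.r0=0 P1.r1=0

outcome vector order: (P1.r0,P1.r1)
TSO (5): <0 0>, <0 2>, <1 0>, <1 2>, <2 2>
TSO∖claimed = {<0 0>}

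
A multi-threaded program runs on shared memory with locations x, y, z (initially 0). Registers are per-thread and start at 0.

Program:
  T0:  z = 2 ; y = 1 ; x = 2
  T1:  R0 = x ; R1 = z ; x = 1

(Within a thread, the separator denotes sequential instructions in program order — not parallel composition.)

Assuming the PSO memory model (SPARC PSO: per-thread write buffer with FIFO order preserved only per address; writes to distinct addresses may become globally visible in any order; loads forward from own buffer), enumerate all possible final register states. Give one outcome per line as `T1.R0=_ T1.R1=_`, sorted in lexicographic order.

T1.R0=0 T1.R1=0
T1.R0=0 T1.R1=2
T1.R0=2 T1.R1=0
T1.R0=2 T1.R1=2

outcome vector order: (T1.R0,T1.R1)
|PSO outcomes| = 4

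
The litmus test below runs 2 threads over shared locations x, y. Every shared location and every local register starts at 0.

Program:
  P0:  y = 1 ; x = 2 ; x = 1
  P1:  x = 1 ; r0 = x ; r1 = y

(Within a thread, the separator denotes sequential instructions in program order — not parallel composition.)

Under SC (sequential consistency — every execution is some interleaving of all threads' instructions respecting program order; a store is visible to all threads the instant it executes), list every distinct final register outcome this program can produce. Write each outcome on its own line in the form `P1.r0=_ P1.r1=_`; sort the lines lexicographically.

P1.r0=1 P1.r1=0
P1.r0=1 P1.r1=1
P1.r0=2 P1.r1=1

outcome vector order: (P1.r0,P1.r1)
|SC outcomes| = 3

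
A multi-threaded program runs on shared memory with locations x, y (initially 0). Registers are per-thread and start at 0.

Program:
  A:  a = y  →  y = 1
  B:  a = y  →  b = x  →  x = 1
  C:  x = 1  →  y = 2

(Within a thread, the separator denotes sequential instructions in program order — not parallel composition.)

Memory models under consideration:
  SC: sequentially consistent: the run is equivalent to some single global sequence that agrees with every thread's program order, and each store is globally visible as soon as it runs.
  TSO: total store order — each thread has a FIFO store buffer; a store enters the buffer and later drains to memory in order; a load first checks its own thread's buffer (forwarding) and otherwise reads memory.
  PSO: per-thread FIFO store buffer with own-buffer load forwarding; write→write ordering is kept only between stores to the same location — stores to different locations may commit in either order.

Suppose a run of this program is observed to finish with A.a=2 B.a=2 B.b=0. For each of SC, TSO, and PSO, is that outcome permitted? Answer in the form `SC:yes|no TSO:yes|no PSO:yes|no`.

outcome vector order: (A.a,B.a,B.b)
SC: 9 outcomes — {0/0/0, 0/0/1, 0/1/0, 0/1/1, 0/2/1, 2/0/0, 2/0/1, 2/1/1, 2/2/1}
TSO: 9 outcomes — {0/0/0, 0/0/1, 0/1/0, 0/1/1, 0/2/1, 2/0/0, 2/0/1, 2/1/1, 2/2/1}
PSO: 12 outcomes — {0/0/0, 0/0/1, 0/1/0, 0/1/1, 0/2/0, 0/2/1, 2/0/0, 2/0/1, 2/1/0, 2/1/1, 2/2/0, 2/2/1}
target 2/2/0 ∈ {PSO}

SC:no TSO:no PSO:yes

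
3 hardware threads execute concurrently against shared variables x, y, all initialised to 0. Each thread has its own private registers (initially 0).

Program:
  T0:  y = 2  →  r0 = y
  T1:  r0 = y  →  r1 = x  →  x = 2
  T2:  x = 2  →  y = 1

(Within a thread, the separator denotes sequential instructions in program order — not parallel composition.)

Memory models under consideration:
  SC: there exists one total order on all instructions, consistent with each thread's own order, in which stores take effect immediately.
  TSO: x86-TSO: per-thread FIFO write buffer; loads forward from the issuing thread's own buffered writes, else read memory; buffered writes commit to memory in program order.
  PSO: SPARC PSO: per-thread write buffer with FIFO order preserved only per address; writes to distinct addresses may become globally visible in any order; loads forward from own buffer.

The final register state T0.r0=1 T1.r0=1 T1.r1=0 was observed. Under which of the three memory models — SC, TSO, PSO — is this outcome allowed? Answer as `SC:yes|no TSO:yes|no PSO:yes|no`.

SC:no TSO:no PSO:yes

outcome vector order: (T0.r0,T1.r0,T1.r1)
under SC → 100; 102; 112; 120; 122; 200; 202; 212; 220; 222
under TSO → 100; 102; 112; 120; 122; 200; 202; 212; 220; 222
under PSO → 100; 102; 110; 112; 120; 122; 200; 202; 210; 212; 220; 222
target 110 ∈ {PSO}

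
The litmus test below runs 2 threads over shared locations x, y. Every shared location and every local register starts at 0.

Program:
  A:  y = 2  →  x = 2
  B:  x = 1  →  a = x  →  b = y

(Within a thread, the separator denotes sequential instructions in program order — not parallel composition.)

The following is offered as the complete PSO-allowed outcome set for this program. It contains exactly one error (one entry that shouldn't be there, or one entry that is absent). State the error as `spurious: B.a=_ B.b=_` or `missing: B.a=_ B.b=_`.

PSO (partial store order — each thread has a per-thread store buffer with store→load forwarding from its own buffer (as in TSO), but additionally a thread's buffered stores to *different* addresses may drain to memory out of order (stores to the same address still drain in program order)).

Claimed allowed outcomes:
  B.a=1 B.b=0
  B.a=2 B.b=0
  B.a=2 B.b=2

missing: B.a=1 B.b=2

outcome vector order: (B.a,B.b)
[PSO] allowed = {10; 12; 20; 22}
PSO∖claimed = {12}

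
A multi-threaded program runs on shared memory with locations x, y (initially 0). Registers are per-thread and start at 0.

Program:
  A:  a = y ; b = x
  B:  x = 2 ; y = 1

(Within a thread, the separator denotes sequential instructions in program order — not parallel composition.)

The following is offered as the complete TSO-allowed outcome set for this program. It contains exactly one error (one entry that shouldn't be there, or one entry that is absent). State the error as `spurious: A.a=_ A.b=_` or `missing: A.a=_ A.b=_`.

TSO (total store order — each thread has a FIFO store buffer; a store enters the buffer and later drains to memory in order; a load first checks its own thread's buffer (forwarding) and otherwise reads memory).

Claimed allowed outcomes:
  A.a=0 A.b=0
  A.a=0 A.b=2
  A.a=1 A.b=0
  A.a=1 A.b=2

outcome vector order: (A.a,A.b)
TSO: 3 outcomes — {00, 02, 12}
claimed∖TSO = {10}

spurious: A.a=1 A.b=0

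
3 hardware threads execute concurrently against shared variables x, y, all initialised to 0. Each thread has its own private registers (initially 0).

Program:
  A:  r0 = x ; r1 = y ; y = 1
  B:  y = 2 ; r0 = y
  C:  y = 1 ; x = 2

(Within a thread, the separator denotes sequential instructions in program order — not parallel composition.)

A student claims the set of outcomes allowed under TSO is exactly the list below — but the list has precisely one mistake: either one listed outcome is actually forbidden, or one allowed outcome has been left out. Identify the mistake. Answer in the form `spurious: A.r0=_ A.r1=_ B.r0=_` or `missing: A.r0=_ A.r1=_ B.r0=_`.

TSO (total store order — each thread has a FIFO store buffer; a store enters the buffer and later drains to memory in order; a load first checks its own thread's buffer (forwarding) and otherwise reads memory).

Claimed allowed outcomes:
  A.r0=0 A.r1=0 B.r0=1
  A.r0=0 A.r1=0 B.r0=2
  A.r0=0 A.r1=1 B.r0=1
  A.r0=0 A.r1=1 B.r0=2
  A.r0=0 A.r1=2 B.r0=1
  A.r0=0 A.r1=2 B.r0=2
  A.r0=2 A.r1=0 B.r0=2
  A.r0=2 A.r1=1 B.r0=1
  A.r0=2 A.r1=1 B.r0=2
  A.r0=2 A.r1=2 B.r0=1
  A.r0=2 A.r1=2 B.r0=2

outcome vector order: (A.r0,A.r1,B.r0)
[TSO] allowed = {0/0/1, 0/0/2, 0/1/1, 0/1/2, 0/2/1, 0/2/2, 2/1/1, 2/1/2, 2/2/1, 2/2/2}
claimed∖TSO = {2/0/2}

spurious: A.r0=2 A.r1=0 B.r0=2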